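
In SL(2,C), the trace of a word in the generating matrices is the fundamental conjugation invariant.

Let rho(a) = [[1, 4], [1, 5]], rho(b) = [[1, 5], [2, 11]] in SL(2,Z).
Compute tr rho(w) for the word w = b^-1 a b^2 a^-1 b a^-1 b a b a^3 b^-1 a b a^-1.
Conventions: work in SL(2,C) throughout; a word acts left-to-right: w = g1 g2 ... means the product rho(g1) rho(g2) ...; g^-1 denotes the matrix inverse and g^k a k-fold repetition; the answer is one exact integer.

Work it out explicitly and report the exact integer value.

-354778878

rho(b^-1) = [[11, -5], [-2, 1]]
... * rho(a) = [[1, 4], [1, 5]]  ->  [[6, 19], [-1, -3]]
... * rho(b) = [[1, 5], [2, 11]]  ->  [[44, 239], [-7, -38]]
... * rho(b) = [[1, 5], [2, 11]]  ->  [[522, 2849], [-83, -453]]
... * rho(a^-1) = [[5, -4], [-1, 1]]  ->  [[-239, 761], [38, -121]]
... * rho(b) = [[1, 5], [2, 11]]  ->  [[1283, 7176], [-204, -1141]]
... * rho(a^-1) = [[5, -4], [-1, 1]]  ->  [[-761, 2044], [121, -325]]
... * rho(b) = [[1, 5], [2, 11]]  ->  [[3327, 18679], [-529, -2970]]
... * rho(a) = [[1, 4], [1, 5]]  ->  [[22006, 106703], [-3499, -16966]]
... * rho(b) = [[1, 5], [2, 11]]  ->  [[235412, 1283763], [-37431, -204121]]
... * rho(a) = [[1, 4], [1, 5]]  ->  [[1519175, 7360463], [-241552, -1170329]]
... * rho(a) = [[1, 4], [1, 5]]  ->  [[8879638, 42879015], [-1411881, -6817853]]
... * rho(a) = [[1, 4], [1, 5]]  ->  [[51758653, 249913627], [-8229734, -39736789]]
... * rho(b^-1) = [[11, -5], [-2, 1]]  ->  [[69517929, -8879638], [-11053496, 1411881]]
... * rho(a) = [[1, 4], [1, 5]]  ->  [[60638291, 233673526], [-9641615, -37154579]]
... * rho(b) = [[1, 5], [2, 11]]  ->  [[527985343, 2873600241], [-83950773, -456908444]]
... * rho(a^-1) = [[5, -4], [-1, 1]]  ->  [[-233673526, 761658869], [37154579, -121105352]]
tr = -233673526 + -121105352 = -354778878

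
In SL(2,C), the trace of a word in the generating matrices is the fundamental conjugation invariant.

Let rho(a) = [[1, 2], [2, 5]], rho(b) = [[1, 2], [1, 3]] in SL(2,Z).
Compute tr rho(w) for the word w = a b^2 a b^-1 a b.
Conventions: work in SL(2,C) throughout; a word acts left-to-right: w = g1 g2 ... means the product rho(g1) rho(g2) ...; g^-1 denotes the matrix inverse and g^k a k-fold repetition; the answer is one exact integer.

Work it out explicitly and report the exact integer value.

2458

rho(a) = [[1, 2], [2, 5]]
... * rho(b) = [[1, 2], [1, 3]]  ->  [[3, 8], [7, 19]]
... * rho(b) = [[1, 2], [1, 3]]  ->  [[11, 30], [26, 71]]
... * rho(a) = [[1, 2], [2, 5]]  ->  [[71, 172], [168, 407]]
... * rho(b^-1) = [[3, -2], [-1, 1]]  ->  [[41, 30], [97, 71]]
... * rho(a) = [[1, 2], [2, 5]]  ->  [[101, 232], [239, 549]]
... * rho(b) = [[1, 2], [1, 3]]  ->  [[333, 898], [788, 2125]]
tr = 333 + 2125 = 2458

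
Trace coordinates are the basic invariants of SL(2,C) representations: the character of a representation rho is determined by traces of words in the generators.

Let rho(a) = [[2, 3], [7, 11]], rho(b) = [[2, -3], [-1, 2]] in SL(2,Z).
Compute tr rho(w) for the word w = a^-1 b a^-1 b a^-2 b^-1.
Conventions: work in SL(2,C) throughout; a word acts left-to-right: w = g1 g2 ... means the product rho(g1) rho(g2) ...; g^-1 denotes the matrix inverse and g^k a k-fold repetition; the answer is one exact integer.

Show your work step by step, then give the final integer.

55228

rho(a^-1) = [[11, -3], [-7, 2]]
... * rho(b) = [[2, -3], [-1, 2]]  ->  [[25, -39], [-16, 25]]
... * rho(a^-1) = [[11, -3], [-7, 2]]  ->  [[548, -153], [-351, 98]]
... * rho(b) = [[2, -3], [-1, 2]]  ->  [[1249, -1950], [-800, 1249]]
... * rho(a^-1) = [[11, -3], [-7, 2]]  ->  [[27389, -7647], [-17543, 4898]]
... * rho(a^-1) = [[11, -3], [-7, 2]]  ->  [[354808, -97461], [-227259, 62425]]
... * rho(b^-1) = [[2, 3], [1, 2]]  ->  [[612155, 869502], [-392093, -556927]]
tr = 612155 + -556927 = 55228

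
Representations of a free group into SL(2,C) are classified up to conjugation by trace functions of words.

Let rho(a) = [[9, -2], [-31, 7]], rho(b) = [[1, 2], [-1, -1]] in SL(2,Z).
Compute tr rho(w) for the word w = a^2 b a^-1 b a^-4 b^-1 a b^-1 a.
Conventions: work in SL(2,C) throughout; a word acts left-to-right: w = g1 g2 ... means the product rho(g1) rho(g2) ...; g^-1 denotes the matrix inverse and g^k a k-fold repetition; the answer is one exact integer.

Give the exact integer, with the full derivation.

rho(a) = [[9, -2], [-31, 7]]
... * rho(a) = [[9, -2], [-31, 7]]  ->  [[143, -32], [-496, 111]]
... * rho(b) = [[1, 2], [-1, -1]]  ->  [[175, 318], [-607, -1103]]
... * rho(a^-1) = [[7, 2], [31, 9]]  ->  [[11083, 3212], [-38442, -11141]]
... * rho(b) = [[1, 2], [-1, -1]]  ->  [[7871, 18954], [-27301, -65743]]
... * rho(a^-1) = [[7, 2], [31, 9]]  ->  [[642671, 186328], [-2229140, -646289]]
... * rho(a^-1) = [[7, 2], [31, 9]]  ->  [[10274865, 2962294], [-35638939, -10274881]]
... * rho(a^-1) = [[7, 2], [31, 9]]  ->  [[163755169, 47210376], [-567993884, -163751807]]
... * rho(a^-1) = [[7, 2], [31, 9]]  ->  [[2609807839, 752403722], [-9052263205, -2609754031]]
... * rho(b^-1) = [[-1, -2], [1, 1]]  ->  [[-1857404117, -4467211956], [6442509174, 15494772379]]
... * rho(a) = [[9, -2], [-31, 7]]  ->  [[121766933583, -27555675458], [-422355361183, 95578388305]]
... * rho(b^-1) = [[-1, -2], [1, 1]]  ->  [[-149322609041, -271089542624], [517933749488, 940289110671]]
... * rho(a) = [[9, -2], [-31, 7]]  ->  [[7059872339975, -1598981580286], [-24487558685409, 5546156275721]]
tr = 7059872339975 + 5546156275721 = 12606028615696

12606028615696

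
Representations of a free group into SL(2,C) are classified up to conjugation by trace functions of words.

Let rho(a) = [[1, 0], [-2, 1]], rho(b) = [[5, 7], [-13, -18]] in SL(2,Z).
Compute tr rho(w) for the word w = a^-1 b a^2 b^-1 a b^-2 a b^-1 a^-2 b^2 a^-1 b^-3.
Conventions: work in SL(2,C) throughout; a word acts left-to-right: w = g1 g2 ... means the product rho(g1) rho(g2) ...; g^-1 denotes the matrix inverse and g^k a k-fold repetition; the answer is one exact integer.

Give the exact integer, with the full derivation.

rho(a^-1) = [[1, 0], [2, 1]]
... * rho(b) = [[5, 7], [-13, -18]]  ->  [[5, 7], [-3, -4]]
... * rho(a) = [[1, 0], [-2, 1]]  ->  [[-9, 7], [5, -4]]
... * rho(a) = [[1, 0], [-2, 1]]  ->  [[-23, 7], [13, -4]]
... * rho(b^-1) = [[-18, -7], [13, 5]]  ->  [[505, 196], [-286, -111]]
... * rho(a) = [[1, 0], [-2, 1]]  ->  [[113, 196], [-64, -111]]
... * rho(b^-1) = [[-18, -7], [13, 5]]  ->  [[514, 189], [-291, -107]]
... * rho(b^-1) = [[-18, -7], [13, 5]]  ->  [[-6795, -2653], [3847, 1502]]
... * rho(a) = [[1, 0], [-2, 1]]  ->  [[-1489, -2653], [843, 1502]]
... * rho(b^-1) = [[-18, -7], [13, 5]]  ->  [[-7687, -2842], [4352, 1609]]
... * rho(a^-1) = [[1, 0], [2, 1]]  ->  [[-13371, -2842], [7570, 1609]]
... * rho(a^-1) = [[1, 0], [2, 1]]  ->  [[-19055, -2842], [10788, 1609]]
... * rho(b) = [[5, 7], [-13, -18]]  ->  [[-58329, -82229], [33023, 46554]]
... * rho(b) = [[5, 7], [-13, -18]]  ->  [[777332, 1071819], [-440087, -606811]]
... * rho(a^-1) = [[1, 0], [2, 1]]  ->  [[2920970, 1071819], [-1653709, -606811]]
... * rho(b^-1) = [[-18, -7], [13, 5]]  ->  [[-38643813, -15087695], [21878219, 8541908]]
... * rho(b^-1) = [[-18, -7], [13, 5]]  ->  [[499448599, 195068216], [-282763138, -110437993]]
... * rho(b^-1) = [[-18, -7], [13, 5]]  ->  [[-6454187974, -2520799113], [3654042575, 1427152001]]
tr = -6454187974 + 1427152001 = -5027035973

-5027035973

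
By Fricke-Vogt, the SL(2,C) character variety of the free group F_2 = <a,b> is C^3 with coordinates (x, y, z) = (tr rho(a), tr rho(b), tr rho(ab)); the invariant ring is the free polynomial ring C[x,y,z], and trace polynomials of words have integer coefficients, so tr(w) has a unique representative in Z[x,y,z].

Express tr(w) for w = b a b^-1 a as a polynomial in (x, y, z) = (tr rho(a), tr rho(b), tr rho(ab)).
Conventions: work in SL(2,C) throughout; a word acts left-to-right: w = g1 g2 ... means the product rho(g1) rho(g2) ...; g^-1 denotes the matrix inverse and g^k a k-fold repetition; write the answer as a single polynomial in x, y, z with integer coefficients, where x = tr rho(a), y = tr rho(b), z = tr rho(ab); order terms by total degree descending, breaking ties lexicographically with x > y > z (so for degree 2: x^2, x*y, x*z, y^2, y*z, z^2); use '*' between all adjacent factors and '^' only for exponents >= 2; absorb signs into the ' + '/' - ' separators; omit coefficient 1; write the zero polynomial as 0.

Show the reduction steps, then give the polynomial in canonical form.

x*y*z - y^2 - z^2 + 2

trace(a b a) = trace(a) * trace(b a) - trace(b) = x*z - y
trace(a b a b) = trace(b a) * trace(b a) - trace(1)   [split at repeated b] = z^2 - 2
apply: trace(b a b^-1 a) = trace(a b a) * trace(b) - trace(a b a b) = x*y*z - y^2 - z^2 + 2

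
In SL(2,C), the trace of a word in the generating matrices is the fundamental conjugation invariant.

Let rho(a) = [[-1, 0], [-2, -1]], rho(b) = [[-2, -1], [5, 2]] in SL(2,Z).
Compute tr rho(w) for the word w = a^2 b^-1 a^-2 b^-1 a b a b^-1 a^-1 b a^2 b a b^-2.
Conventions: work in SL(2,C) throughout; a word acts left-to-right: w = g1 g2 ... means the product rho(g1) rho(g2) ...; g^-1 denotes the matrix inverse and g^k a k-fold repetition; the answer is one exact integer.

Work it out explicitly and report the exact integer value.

970

rho(a) = [[-1, 0], [-2, -1]]
... * rho(a) = [[-1, 0], [-2, -1]]  ->  [[1, 0], [4, 1]]
... * rho(b^-1) = [[2, 1], [-5, -2]]  ->  [[2, 1], [3, 2]]
... * rho(a^-1) = [[-1, 0], [2, -1]]  ->  [[0, -1], [1, -2]]
... * rho(a^-1) = [[-1, 0], [2, -1]]  ->  [[-2, 1], [-5, 2]]
... * rho(b^-1) = [[2, 1], [-5, -2]]  ->  [[-9, -4], [-20, -9]]
... * rho(a) = [[-1, 0], [-2, -1]]  ->  [[17, 4], [38, 9]]
... * rho(b) = [[-2, -1], [5, 2]]  ->  [[-14, -9], [-31, -20]]
... * rho(a) = [[-1, 0], [-2, -1]]  ->  [[32, 9], [71, 20]]
... * rho(b^-1) = [[2, 1], [-5, -2]]  ->  [[19, 14], [42, 31]]
... * rho(a^-1) = [[-1, 0], [2, -1]]  ->  [[9, -14], [20, -31]]
... * rho(b) = [[-2, -1], [5, 2]]  ->  [[-88, -37], [-195, -82]]
... * rho(a) = [[-1, 0], [-2, -1]]  ->  [[162, 37], [359, 82]]
... * rho(a) = [[-1, 0], [-2, -1]]  ->  [[-236, -37], [-523, -82]]
... * rho(b) = [[-2, -1], [5, 2]]  ->  [[287, 162], [636, 359]]
... * rho(a) = [[-1, 0], [-2, -1]]  ->  [[-611, -162], [-1354, -359]]
... * rho(b^-1) = [[2, 1], [-5, -2]]  ->  [[-412, -287], [-913, -636]]
... * rho(b^-1) = [[2, 1], [-5, -2]]  ->  [[611, 162], [1354, 359]]
tr = 611 + 359 = 970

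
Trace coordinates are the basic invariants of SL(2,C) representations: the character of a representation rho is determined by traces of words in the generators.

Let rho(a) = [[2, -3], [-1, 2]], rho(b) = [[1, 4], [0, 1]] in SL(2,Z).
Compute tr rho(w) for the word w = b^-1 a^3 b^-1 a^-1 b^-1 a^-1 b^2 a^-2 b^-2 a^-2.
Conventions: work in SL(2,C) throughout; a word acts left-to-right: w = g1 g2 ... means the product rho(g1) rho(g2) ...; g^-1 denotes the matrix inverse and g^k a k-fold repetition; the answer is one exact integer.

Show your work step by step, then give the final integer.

34432

rho(b^-1) = [[1, -4], [0, 1]]
... * rho(a) = [[2, -3], [-1, 2]]  ->  [[6, -11], [-1, 2]]
... * rho(a) = [[2, -3], [-1, 2]]  ->  [[23, -40], [-4, 7]]
... * rho(a) = [[2, -3], [-1, 2]]  ->  [[86, -149], [-15, 26]]
... * rho(b^-1) = [[1, -4], [0, 1]]  ->  [[86, -493], [-15, 86]]
... * rho(a^-1) = [[2, 3], [1, 2]]  ->  [[-321, -728], [56, 127]]
... * rho(b^-1) = [[1, -4], [0, 1]]  ->  [[-321, 556], [56, -97]]
... * rho(a^-1) = [[2, 3], [1, 2]]  ->  [[-86, 149], [15, -26]]
... * rho(b) = [[1, 4], [0, 1]]  ->  [[-86, -195], [15, 34]]
... * rho(b) = [[1, 4], [0, 1]]  ->  [[-86, -539], [15, 94]]
... * rho(a^-1) = [[2, 3], [1, 2]]  ->  [[-711, -1336], [124, 233]]
... * rho(a^-1) = [[2, 3], [1, 2]]  ->  [[-2758, -4805], [481, 838]]
... * rho(b^-1) = [[1, -4], [0, 1]]  ->  [[-2758, 6227], [481, -1086]]
... * rho(b^-1) = [[1, -4], [0, 1]]  ->  [[-2758, 17259], [481, -3010]]
... * rho(a^-1) = [[2, 3], [1, 2]]  ->  [[11743, 26244], [-2048, -4577]]
... * rho(a^-1) = [[2, 3], [1, 2]]  ->  [[49730, 87717], [-8673, -15298]]
tr = 49730 + -15298 = 34432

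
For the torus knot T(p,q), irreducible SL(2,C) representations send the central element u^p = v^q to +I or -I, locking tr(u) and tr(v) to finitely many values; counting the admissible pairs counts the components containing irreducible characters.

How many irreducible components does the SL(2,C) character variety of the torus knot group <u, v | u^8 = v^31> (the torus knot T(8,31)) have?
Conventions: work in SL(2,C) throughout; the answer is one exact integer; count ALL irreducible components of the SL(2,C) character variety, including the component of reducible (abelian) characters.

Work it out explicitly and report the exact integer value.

106

Gamma = < u, v | u^8 = v^31 > (torus knot T(8,31)); the central element u^8 = v^31 acts as +I or -I in any irreducible SL(2,C) representation.
So on each irreducible component the traces are pinned: tr(u) = 2*cos(pi*alpha/8) with 1 <= alpha <= 7, tr(v) = 2*cos(pi*beta/31) with 1 <= beta <= 30.
The two central values (-1)^alpha I and (-1)^beta I must be the same matrix, so alpha and beta share a parity.
Counting: 4 odd alphas x 15 odd betas + 3 even alphas x 15 even betas = 60 + 45 = 105.
Total: 105 irreducible-character components + 1 reducible (abelian) component = 106.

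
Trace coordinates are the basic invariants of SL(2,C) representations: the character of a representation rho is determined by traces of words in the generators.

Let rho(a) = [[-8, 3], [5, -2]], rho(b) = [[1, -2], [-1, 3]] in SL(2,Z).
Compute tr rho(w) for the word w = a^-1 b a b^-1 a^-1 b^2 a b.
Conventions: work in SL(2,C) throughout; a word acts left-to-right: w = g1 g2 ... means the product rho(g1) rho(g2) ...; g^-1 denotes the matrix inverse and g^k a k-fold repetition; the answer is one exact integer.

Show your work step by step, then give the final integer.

-239904

rho(a^-1) = [[-2, -3], [-5, -8]]
... * rho(b) = [[1, -2], [-1, 3]]  ->  [[1, -5], [3, -14]]
... * rho(a) = [[-8, 3], [5, -2]]  ->  [[-33, 13], [-94, 37]]
... * rho(b^-1) = [[3, 2], [1, 1]]  ->  [[-86, -53], [-245, -151]]
... * rho(a^-1) = [[-2, -3], [-5, -8]]  ->  [[437, 682], [1245, 1943]]
... * rho(b) = [[1, -2], [-1, 3]]  ->  [[-245, 1172], [-698, 3339]]
... * rho(b) = [[1, -2], [-1, 3]]  ->  [[-1417, 4006], [-4037, 11413]]
... * rho(a) = [[-8, 3], [5, -2]]  ->  [[31366, -12263], [89361, -34937]]
... * rho(b) = [[1, -2], [-1, 3]]  ->  [[43629, -99521], [124298, -283533]]
tr = 43629 + -283533 = -239904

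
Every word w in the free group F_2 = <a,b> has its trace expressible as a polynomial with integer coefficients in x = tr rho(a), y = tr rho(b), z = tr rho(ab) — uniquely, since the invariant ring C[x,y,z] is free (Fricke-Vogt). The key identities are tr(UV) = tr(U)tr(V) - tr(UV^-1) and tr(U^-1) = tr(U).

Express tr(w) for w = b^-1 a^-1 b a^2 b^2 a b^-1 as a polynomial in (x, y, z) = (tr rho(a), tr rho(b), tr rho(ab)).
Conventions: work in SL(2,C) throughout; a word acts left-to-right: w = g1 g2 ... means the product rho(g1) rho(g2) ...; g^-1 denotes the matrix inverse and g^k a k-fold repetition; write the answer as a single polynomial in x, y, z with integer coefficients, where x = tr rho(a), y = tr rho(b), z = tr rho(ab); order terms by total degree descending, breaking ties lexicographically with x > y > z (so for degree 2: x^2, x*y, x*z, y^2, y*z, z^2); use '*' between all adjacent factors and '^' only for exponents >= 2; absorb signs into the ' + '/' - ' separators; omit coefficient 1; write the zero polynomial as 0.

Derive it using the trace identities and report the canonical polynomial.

tr(a b^2) = tr(b) tr(a b) - tr(a)  (reduce the b square) = y*z - x
reduce: tr(b^3 a) = tr(b) tr(a b^2) - tr(a b)  (reduce the b square) = y^2*z - x*y - z
tr(b^2) = tr(b) tr(b) - tr(1)  (reduce the b square) = y^2 - 2
tr(b^3) = tr(b) tr(b^2) - tr(b)  (reduce the b square) = y^3 - 3*y
tr(b a^2 b^2) = tr(a) tr(b^3 a) - tr(b^3)  (reduce the a square) = x*y^2*z - x^2*y - y^3 - x*z + 3*y
so tr(a b a b) = tr(a b) tr(a b) - tr(1)  (split on a) = z^2 - 2
reduce: tr(a b a) = tr(a) tr(b a) - tr(b)  (reduce the a square) = x*z - y
reduce: tr(b a b^2 a) = tr(b) tr(a b a b) - tr(a b a)  (reduce the b square) = y*z^2 - x*z - y
reduce: tr(a b^2 a^2 b) = tr(a) tr(b a b^2 a) - tr(b a b^2)  (reduce the a square) = x*y*z^2 - x^2*z - y^2*z + z
so tr(a b^2 a) = tr(a) tr(b^2 a) - tr(b^2)  (reduce the a square) = x*y*z - x^2 - y^2 + 2
tr(a b^2 a^2) = tr(a) tr(a b^2 a) - tr(a b^2)  (reduce the a square) = x^2*y*z - x^3 - x*y^2 - y*z + 3*x
reduce: tr(b a^2 b^2 a b) = tr(b) tr(a b^2 a^2 b) - tr(a b^2 a^2)  (reduce the b square) = x*y^2*z^2 - 2*x^2*y*z - y^3*z + x^3 + x*y^2 + 2*y*z - 3*x
so tr(b a b a b a) = tr(a b a b) tr(a b) - tr(b a)  (split on a) = z^3 - 3*z
so tr(a b a b a^2 b) = tr(a) tr(b a b a b a) - tr(b a b a b)  (reduce the a square) = x*z^3 - y*z^2 - 2*x*z + y
so tr(b a b a^2) = tr(a) tr(b a b a) - tr(b a b)  (reduce the a square) = x*z^2 - y*z - x
tr(a b a b a^2) = tr(a) tr(b a b a^2) - tr(b a b a)  (reduce the a square) = x^2*z^2 - x*y*z - x^2 - z^2 + 2
tr(b a^2 b^2 a b a) = tr(b) tr(a b a b a^2 b) - tr(a b a b a^2)  (reduce the b square) = x*y*z^3 - x^2*z^2 - y^2*z^2 - x*y*z + x^2 + y^2 + z^2 - 2
so tr(a^-1 b a^2 b^2 a b) = tr(b a^2 b^2 a b) tr(a) - tr(b a^2 b^2 a b a)  (eliminate a^-1) = x^2*y^2*z^2 - 2*x^3*y*z - x*y^3*z - x*y*z^3 + x^4 + x^2*y^2 + x^2*z^2 + y^2*z^2 + 3*x*y*z - 4*x^2 - y^2 - z^2 + 2
reduce: tr(a^-1 b a^2 b^2 a b^-1) = tr(a^-1 b a^2 b^2 a) tr(b) - tr(a^-1 b a^2 b^2 a b)  (eliminate b^-1) = -x^2*y^2*z^2 + 2*x^3*y*z + 2*x*y^3*z + x*y*z^3 - x^4 - 2*x^2*y^2 - x^2*z^2 - y^4 - y^2*z^2 - 4*x*y*z + 4*x^2 + 4*y^2 + z^2 - 2
tr(b^-1 a^-1 b a^2 b^2 a b^-1) = tr(a^-1 b a^2 b^2 a b^-1) tr(b) - tr(a^-1 b a^2 b^2 a)  (eliminate b^-1) = -x^2*y^3*z^2 + 2*x^3*y^2*z + 2*x*y^4*z + x*y^2*z^3 - x^4*y - 2*x^2*y^3 - x^2*y*z^2 - y^5 - y^3*z^2 - 5*x*y^2*z + 5*x^2*y + 5*y^3 + y*z^2 + x*z - 5*y

-x^2*y^3*z^2 + 2*x^3*y^2*z + 2*x*y^4*z + x*y^2*z^3 - x^4*y - 2*x^2*y^3 - x^2*y*z^2 - y^5 - y^3*z^2 - 5*x*y^2*z + 5*x^2*y + 5*y^3 + y*z^2 + x*z - 5*y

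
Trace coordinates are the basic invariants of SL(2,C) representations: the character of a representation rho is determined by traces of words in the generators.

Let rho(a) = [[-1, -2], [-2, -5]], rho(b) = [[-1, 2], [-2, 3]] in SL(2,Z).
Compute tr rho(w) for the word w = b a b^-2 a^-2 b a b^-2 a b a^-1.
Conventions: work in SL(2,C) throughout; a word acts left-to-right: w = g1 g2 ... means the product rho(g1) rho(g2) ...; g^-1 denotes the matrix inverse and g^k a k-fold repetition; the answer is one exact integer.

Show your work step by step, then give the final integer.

rho(b) = [[-1, 2], [-2, 3]]
... * rho(a) = [[-1, -2], [-2, -5]]  ->  [[-3, -8], [-4, -11]]
... * rho(b^-1) = [[3, -2], [2, -1]]  ->  [[-25, 14], [-34, 19]]
... * rho(b^-1) = [[3, -2], [2, -1]]  ->  [[-47, 36], [-64, 49]]
... * rho(a^-1) = [[-5, 2], [2, -1]]  ->  [[307, -130], [418, -177]]
... * rho(a^-1) = [[-5, 2], [2, -1]]  ->  [[-1795, 744], [-2444, 1013]]
... * rho(b) = [[-1, 2], [-2, 3]]  ->  [[307, -1358], [418, -1849]]
... * rho(a) = [[-1, -2], [-2, -5]]  ->  [[2409, 6176], [3280, 8409]]
... * rho(b^-1) = [[3, -2], [2, -1]]  ->  [[19579, -10994], [26658, -14969]]
... * rho(b^-1) = [[3, -2], [2, -1]]  ->  [[36749, -28164], [50036, -38347]]
... * rho(a) = [[-1, -2], [-2, -5]]  ->  [[19579, 67322], [26658, 91663]]
... * rho(b) = [[-1, 2], [-2, 3]]  ->  [[-154223, 241124], [-209984, 328305]]
... * rho(a^-1) = [[-5, 2], [2, -1]]  ->  [[1253363, -549570], [1706530, -748273]]
tr = 1253363 + -748273 = 505090

505090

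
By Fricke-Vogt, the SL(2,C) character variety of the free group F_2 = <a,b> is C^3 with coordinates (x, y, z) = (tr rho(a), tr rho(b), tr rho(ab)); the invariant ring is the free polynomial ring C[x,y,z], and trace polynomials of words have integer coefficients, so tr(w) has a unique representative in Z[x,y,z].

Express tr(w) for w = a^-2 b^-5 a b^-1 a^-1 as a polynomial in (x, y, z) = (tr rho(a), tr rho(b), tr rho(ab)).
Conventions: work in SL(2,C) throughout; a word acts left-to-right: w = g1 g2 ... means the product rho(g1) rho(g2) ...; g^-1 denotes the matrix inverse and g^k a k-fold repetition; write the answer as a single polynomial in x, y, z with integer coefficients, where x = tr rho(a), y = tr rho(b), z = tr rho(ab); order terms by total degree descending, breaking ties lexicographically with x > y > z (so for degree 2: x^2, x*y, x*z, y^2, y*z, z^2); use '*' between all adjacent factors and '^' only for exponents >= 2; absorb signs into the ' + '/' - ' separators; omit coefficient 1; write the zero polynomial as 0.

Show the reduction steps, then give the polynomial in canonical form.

and trace(b^-1) = trace(b) = y
trace(a b a) = trace(a)*trace(b a) - trace(b)  (reduce the a square) = x*z - y
and trace(a b a b) = trace(b a)*trace(b a) - trace(1)  (split on b) = z^2 - 2
next, trace(b^-1 a b a) = trace(a b a)*trace(b) - trace(a b a b)  (eliminate b^-1) = x*y*z - y^2 - z^2 + 2
trace(a^-1 b^-1 a b) = trace(b^-1 a b)*trace(a) - trace(b^-1 a b a)  (eliminate a^-1) = -x*y*z + x^2 + y^2 + z^2 - 2
trace(b^-1 a b^-1 a^-1) = trace(a^-1 b^-1 a)*trace(b) - trace(a^-1 b^-1 a b)  (eliminate b^-1) = x*y*z - x^2 - z^2 + 2
trace(a b^-1) = trace(a)*trace(b) - trace(a b)  (eliminate b^-1) = x*y - z
trace(b^-1 a b^-1) = trace(a b^-1)*trace(b) - trace(a)  (eliminate b^-1) = x*y^2 - y*z - x
trace(b^-1 a b^-1 a^-2) = trace(b^-1 a b^-1 a^-1)*trace(a) - trace(b^-1 a b^-1)  (eliminate a^-1) = x^2*y*z - x^3 - x*y^2 - x*z^2 + y*z + 3*x
and trace(b^-2 a b^-1 a^-2) = trace(b^-1 a b^-1 a^-2)*trace(b) - trace(b^-1 a b^-1 a^-2 b)  (eliminate b^-1) = x^2*y^2*z - x^3*y - x*y^3 - x*y*z^2 + y^2*z + 3*x*y - z
and trace(b^-3 a b^-1 a^-2) = trace(b^-2 a b^-1 a^-2)*trace(b) - trace(b^-2 a b^-1 a^-2 b)  (eliminate b^-1) = x^2*y^3*z - x^3*y^2 - x*y^4 - x*y^2*z^2 - x^2*y*z + y^3*z + x^3 + 4*x*y^2 + x*z^2 - 2*y*z - 3*x
trace(b^-3 a b^-1 a^-2 b^-1) = trace(b^-3 a b^-1 a^-2)*trace(b) - trace(b^-3 a b^-1 a^-2 b)  (eliminate b^-1) = x^2*y^4*z - x^3*y^3 - x*y^5 - x*y^3*z^2 - 2*x^2*y^2*z + y^4*z + 2*x^3*y + 5*x*y^3 + 2*x*y*z^2 - 3*y^2*z - 6*x*y + z
trace(b^-5 a b^-1 a^-2) = trace(b^-3 a b^-1 a^-2 b^-1)*trace(b) - trace(b^-3 a b^-1 a^-2)  (eliminate b^-1) = x^2*y^5*z - x^3*y^4 - x*y^6 - x*y^4*z^2 - 3*x^2*y^3*z + y^5*z + 3*x^3*y^2 + 6*x*y^4 + 3*x*y^2*z^2 + x^2*y*z - 4*y^3*z - x^3 - 10*x*y^2 - x*z^2 + 3*y*z + 3*x
trace(b^-2) = trace(b^-1)*trace(b) - trace(1)  (eliminate b^-1) = y^2 - 2
trace(b^-3) = trace(b^-2)*trace(b) - trace(b^-1)  (eliminate b^-1) = y^3 - 3*y
trace(b^-2 a b a) = trace(b^-1 a b a)*trace(b) - trace(b^-1 a b a b)  (eliminate b^-1) = x*y^2*z - y^3 - y*z^2 - x*z + 3*y
trace(b^-2 a b a^-1) = trace(b^-2 a b)*trace(a) - trace(b^-2 a b a)  (eliminate a^-1) = -x*y^2*z + x^2*y + y^3 + y*z^2 - 3*y
next, trace(a^-1 b^-3 a b) = trace(b^-2 a b a^-1)*trace(b) - trace(b^-2 a b a^-1 b)  (eliminate b^-1) = -x*y^3*z + x^2*y^2 + y^4 + y^2*z^2 + x*y*z - x^2 - 4*y^2 - z^2 + 2
and trace(b^-2 a b^-1 a^-1 b^-1) = trace(a^-1 b^-3 a)*trace(b) - trace(a^-1 b^-3 a b)  (eliminate b^-1) = x*y^3*z - x^2*y^2 - y^2*z^2 - x*y*z + x^2 + y^2 + z^2 - 2
and trace(b^-2 a b^-1) = trace(a b^-2)*trace(b) - trace(a b^-1)  (eliminate b^-1) = x*y^3 - y^2*z - 2*x*y + z
trace(a^2) = trace(a)*trace(a) - trace(1)  (reduce the a square) = x^2 - 2
and trace(a b^-1 a) = trace(a^2)*trace(b) - trace(a^2 b)  (eliminate b^-1) = x^2*y - x*z - y
trace(b^-1 a b^-1 a) = trace(a b^-1 a)*trace(b) - trace(a b^-1 a b)  (eliminate b^-1) = x^2*y^2 - 2*x*y*z + z^2 - 2
trace(b^-2 a b^-1 a) = trace(b^-1 a b^-1 a)*trace(b) - trace(b^-1 a b^-1 a b)  (eliminate b^-1) = x^2*y^3 - 2*x*y^2*z - x^2*y + y*z^2 + x*z - y
trace(b^-2 a b^-1 a^-1) = trace(b^-2 a b^-1)*trace(a) - trace(b^-2 a b^-1 a)  (eliminate a^-1) = x*y^2*z - x^2*y - y*z^2 + y
trace(b^-1 a b^-1 a^-1 b^-3) = trace(b^-2 a b^-1 a^-1 b^-1)*trace(b) - trace(b^-2 a b^-1 a^-1)  (eliminate b^-1) = x*y^4*z - x^2*y^3 - y^3*z^2 - 2*x*y^2*z + 2*x^2*y + y^3 + 2*y*z^2 - 3*y
and trace(b^-5 a b^-1 a^-1) = trace(b^-1 a b^-1 a^-1 b^-3)*trace(b) - trace(b^-1 a b^-1 a^-1 b^-2)  (eliminate b^-1) = x*y^5*z - x^2*y^4 - y^4*z^2 - 3*x*y^3*z + 3*x^2*y^2 + y^4 + 3*y^2*z^2 + x*y*z - x^2 - 4*y^2 - z^2 + 2
next, trace(a^-2 b^-5 a b^-1 a^-1) = trace(b^-5 a b^-1 a^-2)*trace(a) - trace(b^-5 a b^-1 a^-1)  (eliminate a^-1) = x^3*y^5*z - x^4*y^4 - x^2*y^6 - x^2*y^4*z^2 - 3*x^3*y^3*z + 3*x^4*y^2 + 7*x^2*y^4 + 3*x^2*y^2*z^2 + y^4*z^2 + x^3*y*z - x*y^3*z - x^4 - 13*x^2*y^2 - x^2*z^2 - y^4 - 3*y^2*z^2 + 2*x*y*z + 4*x^2 + 4*y^2 + z^2 - 2

x^3*y^5*z - x^4*y^4 - x^2*y^6 - x^2*y^4*z^2 - 3*x^3*y^3*z + 3*x^4*y^2 + 7*x^2*y^4 + 3*x^2*y^2*z^2 + y^4*z^2 + x^3*y*z - x*y^3*z - x^4 - 13*x^2*y^2 - x^2*z^2 - y^4 - 3*y^2*z^2 + 2*x*y*z + 4*x^2 + 4*y^2 + z^2 - 2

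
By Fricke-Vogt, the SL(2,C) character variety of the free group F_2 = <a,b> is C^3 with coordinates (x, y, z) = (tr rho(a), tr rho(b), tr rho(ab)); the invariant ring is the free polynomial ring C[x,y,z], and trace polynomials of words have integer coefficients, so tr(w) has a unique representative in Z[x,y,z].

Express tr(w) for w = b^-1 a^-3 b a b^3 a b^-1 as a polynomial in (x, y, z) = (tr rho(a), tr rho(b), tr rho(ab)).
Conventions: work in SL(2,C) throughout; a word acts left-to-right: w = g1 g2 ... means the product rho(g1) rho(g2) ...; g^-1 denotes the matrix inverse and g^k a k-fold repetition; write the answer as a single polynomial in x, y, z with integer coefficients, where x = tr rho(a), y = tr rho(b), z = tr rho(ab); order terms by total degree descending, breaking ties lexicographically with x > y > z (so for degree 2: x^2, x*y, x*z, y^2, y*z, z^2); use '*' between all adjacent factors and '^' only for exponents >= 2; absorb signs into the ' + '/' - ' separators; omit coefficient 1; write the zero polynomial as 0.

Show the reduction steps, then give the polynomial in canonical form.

-x^3*y^4*z^2 + 2*x^4*y^3*z + x^2*y^5*z + x^2*y^3*z^3 - x^5*y^2 - x^3*y^4 + x*y^4*z^2 - x^4*y*z - 8*x^2*y^3*z - x^2*y*z^3 - y^5*z - y^3*z^3 + 6*x^3*y^2 + 2*x*y^4 + x*y^2*z^2 + 6*x^2*y*z + 5*y^3*z + y*z^3 - x^3 - 8*x*y^2 - x*z^2 - 5*y*z + 3*x

tr(a b^2) = tr(b)*tr(a b) - tr(a)  (reduce the b square) = y*z - x
tr(b^2 a b) = tr(b)*tr(a b^2) - tr(a b)  (reduce the b square) = y^2*z - x*y - z
tr(b a b^3) = tr(b)*tr(b^2 a b) - tr(b^2 a)  (reduce the b square) = y^3*z - x*y^2 - 2*y*z + x
and tr(a b a b) = tr(a b)*tr(a b) - tr(1)  (split on a) = z^2 - 2
tr(a b a) = tr(a)*tr(b a) - tr(b)  (reduce the a square) = x*z - y
and tr(a b a b^2) = tr(b)*tr(a b a b) - tr(a b a)  (reduce the b square) = y*z^2 - x*z - y
tr(a b^3 a b) = tr(b)*tr(a b a b^2) - tr(a b a b)  (reduce the b square) = y^2*z^2 - x*y*z - y^2 - z^2 + 2
tr(b^2) = tr(b)*tr(b) - tr(1)  (reduce the b square) = y^2 - 2
and tr(b a^2 b) = tr(a)*tr(b^2 a) - tr(b^2)  (reduce the a square) = x*y*z - x^2 - y^2 + 2
next, tr(a b^3 a) = tr(b)*tr(b a^2 b) - tr(b a^2)  (reduce the b square) = x*y^2*z - x^2*y - y^3 - x*z + 3*y
and tr(b a b^3 a b) = tr(b)*tr(a b^3 a b) - tr(a b^3 a)  (reduce the b square) = y^3*z^2 - 2*x*y^2*z + x^2*y - y*z^2 + x*z - y
tr(a b a b a b) = tr(a b a b)*tr(a b) - tr(b a)  (split on a) = z^3 - 3*z
and tr(a b a b a) = tr(a)*tr(b a b a) - tr(b a b)  (reduce the a square) = x*z^2 - y*z - x
tr(b a b a b a b) = tr(b)*tr(a b a b a b) - tr(a b a b a)  (reduce the b square) = y*z^3 - x*z^2 - 2*y*z + x
next, tr(b a b^3 a b a) = tr(b)*tr(b a b a b a b) - tr(b a b a b a)  (reduce the b square) = y^2*z^3 - x*y*z^2 - 2*y^2*z - z^3 + x*y + 3*z
next, tr(a^-1 b a b^3 a b) = tr(b a b^3 a b)*tr(a) - tr(b a b^3 a b a)  (eliminate a^-1) = x*y^3*z^2 - 2*x^2*y^2*z - y^2*z^3 + x^3*y + x^2*z + 2*y^2*z + z^3 - 2*x*y - 3*z
next, tr(b a b^3 a b^-1 a^-1) = tr(a^-1 b a b^3 a)*tr(b) - tr(a^-1 b a b^3 a b)  (eliminate b^-1) = -x*y^3*z^2 + 2*x^2*y^2*z + y^4*z + y^2*z^3 - x^3*y - x*y^3 - x^2*z - 4*y^2*z - z^3 + 3*x*y + 3*z
and tr(b a b^3 a b^-1 a^-2) = tr(b a b^3 a b^-1 a^-1)*tr(a) - tr(b a b^3 a b^-1)  (eliminate a^-1) = -x^2*y^3*z^2 + 2*x^3*y^2*z + x*y^4*z + x*y^2*z^3 - x^4*y - x^2*y^3 - x^3*z - 5*x*y^2*z - x*z^3 + 4*x^2*y + y^3 + 4*x*z - 3*y
tr(b^-1 a^-3 b a b^3 a) = tr(b a b^3 a b^-1 a^-2)*tr(a) - tr(b a b^3 a b^-1 a^-1)  (eliminate a^-1) = -x^3*y^3*z^2 + 2*x^4*y^2*z + x^2*y^4*z + x^2*y^2*z^3 - x^5*y - x^3*y^3 + x*y^3*z^2 - x^4*z - 7*x^2*y^2*z - x^2*z^3 - y^4*z - y^2*z^3 + 5*x^3*y + 2*x*y^3 + 5*x^2*z + 4*y^2*z + z^3 - 6*x*y - 3*z
tr(a^-1 b a b^3) = tr(b a b^3)*tr(a) - tr(b a b^3 a)  (eliminate a^-1) = x*y^3*z - x^2*y^2 - y^2*z^2 - x*y*z + x^2 + y^2 + z^2 - 2
tr(a^-2 b a b^3) = tr(a^-1 b a b^3)*tr(a) - tr(a^-1 b a b^3 a)  (eliminate a^-1) = x^2*y^3*z - x^3*y^2 - x*y^2*z^2 - x^2*y*z - y^3*z + x^3 + 2*x*y^2 + x*z^2 + 2*y*z - 3*x
and tr(b^-1 a^-3 b a b^3 a b^-1) = tr(b^-1 a^-3 b a b^3 a)*tr(b) - tr(b^-1 a^-3 b a b^3 a b)  (eliminate b^-1) = -x^3*y^4*z^2 + 2*x^4*y^3*z + x^2*y^5*z + x^2*y^3*z^3 - x^5*y^2 - x^3*y^4 + x*y^4*z^2 - x^4*y*z - 8*x^2*y^3*z - x^2*y*z^3 - y^5*z - y^3*z^3 + 6*x^3*y^2 + 2*x*y^4 + x*y^2*z^2 + 6*x^2*y*z + 5*y^3*z + y*z^3 - x^3 - 8*x*y^2 - x*z^2 - 5*y*z + 3*x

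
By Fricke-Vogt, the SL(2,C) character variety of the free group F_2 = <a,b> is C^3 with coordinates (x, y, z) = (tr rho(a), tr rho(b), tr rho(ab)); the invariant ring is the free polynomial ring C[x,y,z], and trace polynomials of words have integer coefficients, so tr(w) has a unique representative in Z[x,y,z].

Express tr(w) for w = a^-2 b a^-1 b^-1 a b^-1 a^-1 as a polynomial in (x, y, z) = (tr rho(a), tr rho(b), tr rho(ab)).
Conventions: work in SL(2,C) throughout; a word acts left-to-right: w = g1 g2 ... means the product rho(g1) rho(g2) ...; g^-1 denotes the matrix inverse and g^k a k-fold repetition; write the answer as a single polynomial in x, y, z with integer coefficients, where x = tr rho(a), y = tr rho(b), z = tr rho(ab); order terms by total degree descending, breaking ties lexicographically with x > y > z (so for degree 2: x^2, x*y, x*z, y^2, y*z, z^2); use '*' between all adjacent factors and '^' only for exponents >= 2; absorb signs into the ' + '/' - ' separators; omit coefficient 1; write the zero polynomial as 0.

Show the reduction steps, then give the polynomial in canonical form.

x^4*y^2*z - x^5*y - x^3*y^3 - 2*x^3*y*z^2 + x^4*z + x^2*z^3 + 5*x^3*y + x*y^3 + 2*x*y*z^2 - 4*x^2*z - y^2*z - z^3 - 5*x*y + 3*z

tr(b^-1) = tr(b) = y
tr(a^2 b) = tr(a) * tr(b a) - tr(b) = x*z - y
use: tr(a^2) = tr(a) * tr(a) - tr(1) = x^2 - 2
use: tr(b a^2 b) = tr(b) * tr(a^2 b) - tr(a^2) = x*y*z - x^2 - y^2 + 2
tr(b a b a) = tr(a b) * tr(a b) - tr(1) = z^2 - 2
apply: tr(b a b) = tr(b) * tr(a b) - tr(a) = y*z - x
tr(b a^2 b a) = tr(a) * tr(b a b a) - tr(b a b) = x*z^2 - y*z - x
tr(a^-1 b a^2 b) = tr(b a^2 b) * tr(a) - tr(b a^2 b a) = x^2*y*z - x^3 - x*y^2 - x*z^2 + y*z + 3*x
tr(a b^-1 a^-1 b a) = tr(a^-1 b a^2) * tr(b) - tr(a^-1 b a^2 b) = -x^2*y*z + x^3 + x*y^2 + x*z^2 - 3*x
tr(a b a b a b) = tr(a b a b) * tr(a b) - tr(b a) = z^3 - 3*z
apply: tr(b a b a b^-1 a) = tr(a b a b a) * tr(b) - tr(a b a b a b) = x*y*z^2 - y^2*z - z^3 - x*y + 3*z
use: tr(a b^-1 a^-1 b a b) = tr(b a b a b^-1) * tr(a) - tr(b a b a b^-1 a) = -x*y*z^2 + x^2*z + y^2*z + z^3 - 3*z
tr(b^-1 a b^-1 a^-1 b a) = tr(a b^-1 a^-1 b a) * tr(b) - tr(a b^-1 a^-1 b a b) = -x^2*y^2*z + x^3*y + x*y^3 + 2*x*y*z^2 - x^2*z - y^2*z - z^3 - 3*x*y + 3*z
tr(a^-1 b a^-1 b^-1 a b^-1) = tr(b^-1 a b^-1 a^-1 b) * tr(a) - tr(b^-1 a b^-1 a^-1 b a) = x^2*y^2*z - x^3*y - x*y^3 - 2*x*y*z^2 + x^2*z + y^2*z + z^3 + 4*x*y - 3*z
use: tr(a^-1 b a^-1 b^-1 a b^-1 a^-1) = tr(a^-1 b a^-1 b^-1 a b^-1) * tr(a) - tr(a^-1 b a^-1 b^-1 a b^-1 a) = x^3*y^2*z - x^4*y - x^2*y^3 - 2*x^2*y*z^2 + x^3*z + x*y^2*z + x*z^3 + 4*x^2*y - 3*x*z - y
use: tr(a^-2 b a^-1 b^-1 a b^-1 a^-1) = tr(a^-1 b a^-1 b^-1 a b^-1 a^-1) * tr(a) - tr(a^-1 b a^-1 b^-1 a b^-1) = x^4*y^2*z - x^5*y - x^3*y^3 - 2*x^3*y*z^2 + x^4*z + x^2*z^3 + 5*x^3*y + x*y^3 + 2*x*y*z^2 - 4*x^2*z - y^2*z - z^3 - 5*x*y + 3*z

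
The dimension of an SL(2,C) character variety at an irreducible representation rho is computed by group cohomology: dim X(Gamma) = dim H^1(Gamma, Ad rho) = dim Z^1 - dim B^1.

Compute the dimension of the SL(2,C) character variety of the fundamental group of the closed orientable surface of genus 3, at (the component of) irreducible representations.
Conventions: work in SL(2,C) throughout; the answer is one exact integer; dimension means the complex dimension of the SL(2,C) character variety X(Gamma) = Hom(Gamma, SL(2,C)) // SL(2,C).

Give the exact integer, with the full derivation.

pi_1 of the closed genus-3 surface has 6 generators bound by the single product-of-commutators relator.
A cocycle assigns one sl_2 vector per generator subject to the relator condition d_2(z) = 0: dim of the unconstrained space is 3*2g = 18.
H^2 = coker(d_2) is dual to H^0 = 0 at irreducible rho (Poincare duality), so d_2 is onto: dim Z^1 = 15.
As always at irreducible rho, dim B^1 = 3.
dim X = dim H^1 = 15 - 3 = 12.

12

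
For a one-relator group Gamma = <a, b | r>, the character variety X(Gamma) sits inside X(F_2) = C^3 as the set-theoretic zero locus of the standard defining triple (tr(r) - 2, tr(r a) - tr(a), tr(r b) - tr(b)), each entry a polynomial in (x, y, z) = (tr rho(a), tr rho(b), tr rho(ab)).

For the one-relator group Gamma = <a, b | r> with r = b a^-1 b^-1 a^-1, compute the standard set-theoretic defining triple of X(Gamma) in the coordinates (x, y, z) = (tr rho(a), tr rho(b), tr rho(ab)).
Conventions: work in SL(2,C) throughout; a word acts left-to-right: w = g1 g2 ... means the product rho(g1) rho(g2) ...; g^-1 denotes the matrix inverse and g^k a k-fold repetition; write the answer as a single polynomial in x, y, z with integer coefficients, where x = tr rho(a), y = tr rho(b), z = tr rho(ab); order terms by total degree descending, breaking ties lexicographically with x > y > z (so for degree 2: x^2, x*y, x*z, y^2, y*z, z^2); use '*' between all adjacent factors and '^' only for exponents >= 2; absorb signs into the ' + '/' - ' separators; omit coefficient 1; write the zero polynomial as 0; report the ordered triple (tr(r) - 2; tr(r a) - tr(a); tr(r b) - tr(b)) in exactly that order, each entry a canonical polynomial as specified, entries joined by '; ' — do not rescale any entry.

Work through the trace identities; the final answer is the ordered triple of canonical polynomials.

x*y*z - y^2 - z^2; 0; x*y^2*z - y^3 - y*z^2 - x*z + 2*y

and tr(a^-1) = tr(a) = x
and tr(a b a) = tr(a)*tr(b a) - tr(b)   [square of a] = x*z - y
next, tr(a b a b) = tr(b a)*tr(b a) - tr(1)   [split at a repeated b] = z^2 - 2
tr(b a b^-1 a) = tr(a b a)*tr(b) - tr(a b a b)   [inverse elimination on b] = x*y*z - y^2 - z^2 + 2
and tr(b^-1 a^-1 b a) = tr(b a b^-1)*tr(a) - tr(b a b^-1 a)   [inverse elimination on a] = -x*y*z + x^2 + y^2 + z^2 - 2
tr(b a^-1 b^-1 a^-1) = tr(b^-1 a^-1 b)*tr(a) - tr(b^-1 a^-1 b a)   [inverse elimination on a] = x*y*z - y^2 - z^2 + 2
tr(a^-1 b) = tr(b)*tr(a) - tr(b a)  (eliminate a^-1) = x*y - z
next, tr(a^2) = tr(a)*tr(a) - tr(1)  (reduce the a square) = x^2 - 2
next, tr(a b^2 a) = tr(b)*tr(a^2 b) - tr(a^2)  (reduce the b square) = x*y*z - x^2 - y^2 + 2
tr(a b^2 a b) = tr(b)*tr(a b a b) - tr(a b a)  (reduce the b square) = y*z^2 - x*z - y
next, tr(b^2 a b^-1 a) = tr(a b^2 a)*tr(b) - tr(a b^2 a b)  (eliminate b^-1) = x*y^2*z - x^2*y - y^3 - y*z^2 + x*z + 3*y
tr(b^-1 a^-1 b^2 a) = tr(b^2 a b^-1)*tr(a) - tr(b^2 a b^-1 a)  (eliminate a^-1) = -x*y^2*z + x^2*y + y^3 + y*z^2 - 3*y
tr(b a^-1 b^-1 a^-1 b) = tr(b^-1 a^-1 b^2)*tr(a) - tr(b^-1 a^-1 b^2 a)  (eliminate a^-1) = x*y^2*z - y^3 - y*z^2 - x*z + 3*y
assemble the triple (tr(r) - 2; tr(r a) - x; tr(r b) - y)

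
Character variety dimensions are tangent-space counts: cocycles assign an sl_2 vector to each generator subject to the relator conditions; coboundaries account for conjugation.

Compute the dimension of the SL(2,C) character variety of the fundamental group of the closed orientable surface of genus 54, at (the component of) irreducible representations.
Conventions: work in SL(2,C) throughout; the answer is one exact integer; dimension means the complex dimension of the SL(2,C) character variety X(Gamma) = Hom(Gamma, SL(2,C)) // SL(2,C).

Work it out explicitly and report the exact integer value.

318

pi_1 of the closed genus-54 surface has 108 generators bound by the single product-of-commutators relator.
Unconstrained cocycle data is one sl_2 vector per generator (324 dimensions), cut by the relator condition d_2(z) = 0.
H^2 = coker(d_2) is dual to H^0 = 0 at irreducible rho (Poincare duality), so d_2 is onto: dim Z^1 = 321.
Coboundaries contribute dim B^1 = 3 (injective at irreducible rho).
Hence dim X = 321 - 3 = 318.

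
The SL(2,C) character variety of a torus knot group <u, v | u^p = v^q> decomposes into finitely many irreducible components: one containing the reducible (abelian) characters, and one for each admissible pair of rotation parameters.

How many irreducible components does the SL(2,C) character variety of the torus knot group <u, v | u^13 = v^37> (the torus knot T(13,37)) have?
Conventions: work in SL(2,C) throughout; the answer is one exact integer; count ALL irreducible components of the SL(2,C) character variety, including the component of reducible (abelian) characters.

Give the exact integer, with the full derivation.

Gamma = < u, v | u^13 = v^37 > (torus knot T(13,37)); the central element u^13 = v^37 acts as +I or -I in any irreducible SL(2,C) representation.
So on each irreducible component the traces are pinned: tr(u) = 2*cos(pi*alpha/13) with 1 <= alpha <= 12, tr(v) = 2*cos(pi*beta/37) with 1 <= beta <= 36.
Consistency of u^13 = (-1)^alpha I with v^37 = (-1)^beta I forces alpha = beta (mod 2).
Enumerate parity-matched pairs: 6*18 odd-odd plus 6*18 even-even gives 216.
That is 216 components of irreducible characters, and with the reducible (abelian) component the total is 217.

217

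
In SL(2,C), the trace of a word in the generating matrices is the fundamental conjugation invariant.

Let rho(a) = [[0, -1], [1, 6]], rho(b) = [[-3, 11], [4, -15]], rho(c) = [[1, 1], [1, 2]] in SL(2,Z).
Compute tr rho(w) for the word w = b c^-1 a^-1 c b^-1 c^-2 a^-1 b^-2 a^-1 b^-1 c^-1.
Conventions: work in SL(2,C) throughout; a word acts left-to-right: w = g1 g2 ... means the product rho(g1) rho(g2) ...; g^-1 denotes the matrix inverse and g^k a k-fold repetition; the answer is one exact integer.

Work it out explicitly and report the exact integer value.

-1788959283

rho(b) = [[-3, 11], [4, -15]]
... * rho(c^-1) = [[2, -1], [-1, 1]]  ->  [[-17, 14], [23, -19]]
... * rho(a^-1) = [[6, 1], [-1, 0]]  ->  [[-116, -17], [157, 23]]
... * rho(c) = [[1, 1], [1, 2]]  ->  [[-133, -150], [180, 203]]
... * rho(b^-1) = [[-15, -11], [-4, -3]]  ->  [[2595, 1913], [-3512, -2589]]
... * rho(c^-1) = [[2, -1], [-1, 1]]  ->  [[3277, -682], [-4435, 923]]
... * rho(c^-1) = [[2, -1], [-1, 1]]  ->  [[7236, -3959], [-9793, 5358]]
... * rho(a^-1) = [[6, 1], [-1, 0]]  ->  [[47375, 7236], [-64116, -9793]]
... * rho(b^-1) = [[-15, -11], [-4, -3]]  ->  [[-739569, -542833], [1000912, 734655]]
... * rho(b^-1) = [[-15, -11], [-4, -3]]  ->  [[13264867, 9763758], [-17952300, -13213997]]
... * rho(a^-1) = [[6, 1], [-1, 0]]  ->  [[69825444, 13264867], [-94499803, -17952300]]
... * rho(b^-1) = [[-15, -11], [-4, -3]]  ->  [[-1100441128, -807874485], [1489306245, 1093354733]]
... * rho(c^-1) = [[2, -1], [-1, 1]]  ->  [[-1393007771, 292566643], [1885257757, -395951512]]
tr = -1393007771 + -395951512 = -1788959283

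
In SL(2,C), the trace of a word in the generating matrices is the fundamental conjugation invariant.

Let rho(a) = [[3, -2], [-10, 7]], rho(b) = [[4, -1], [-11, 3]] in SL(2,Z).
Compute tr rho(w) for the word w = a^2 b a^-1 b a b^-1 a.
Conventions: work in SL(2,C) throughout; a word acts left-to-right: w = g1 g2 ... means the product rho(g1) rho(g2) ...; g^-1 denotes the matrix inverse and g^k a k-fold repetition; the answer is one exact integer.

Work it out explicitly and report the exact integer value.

rho(a) = [[3, -2], [-10, 7]]
... * rho(a) = [[3, -2], [-10, 7]]  ->  [[29, -20], [-100, 69]]
... * rho(b) = [[4, -1], [-11, 3]]  ->  [[336, -89], [-1159, 307]]
... * rho(a^-1) = [[7, 2], [10, 3]]  ->  [[1462, 405], [-5043, -1397]]
... * rho(b) = [[4, -1], [-11, 3]]  ->  [[1393, -247], [-4805, 852]]
... * rho(a) = [[3, -2], [-10, 7]]  ->  [[6649, -4515], [-22935, 15574]]
... * rho(b^-1) = [[3, 1], [11, 4]]  ->  [[-29718, -11411], [102509, 39361]]
... * rho(a) = [[3, -2], [-10, 7]]  ->  [[24956, -20441], [-86083, 70509]]
tr = 24956 + 70509 = 95465

95465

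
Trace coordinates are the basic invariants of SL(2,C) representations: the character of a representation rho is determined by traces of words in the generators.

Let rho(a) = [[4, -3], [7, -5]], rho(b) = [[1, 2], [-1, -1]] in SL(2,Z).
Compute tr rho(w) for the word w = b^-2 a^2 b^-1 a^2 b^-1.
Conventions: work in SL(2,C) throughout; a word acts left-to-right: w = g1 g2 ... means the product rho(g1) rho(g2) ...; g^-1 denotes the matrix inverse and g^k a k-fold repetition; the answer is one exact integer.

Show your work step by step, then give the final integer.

-674

rho(b^-1) = [[-1, -2], [1, 1]]
... * rho(b^-1) = [[-1, -2], [1, 1]]  ->  [[-1, 0], [0, -1]]
... * rho(a) = [[4, -3], [7, -5]]  ->  [[-4, 3], [-7, 5]]
... * rho(a) = [[4, -3], [7, -5]]  ->  [[5, -3], [7, -4]]
... * rho(b^-1) = [[-1, -2], [1, 1]]  ->  [[-8, -13], [-11, -18]]
... * rho(a) = [[4, -3], [7, -5]]  ->  [[-123, 89], [-170, 123]]
... * rho(a) = [[4, -3], [7, -5]]  ->  [[131, -76], [181, -105]]
... * rho(b^-1) = [[-1, -2], [1, 1]]  ->  [[-207, -338], [-286, -467]]
tr = -207 + -467 = -674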